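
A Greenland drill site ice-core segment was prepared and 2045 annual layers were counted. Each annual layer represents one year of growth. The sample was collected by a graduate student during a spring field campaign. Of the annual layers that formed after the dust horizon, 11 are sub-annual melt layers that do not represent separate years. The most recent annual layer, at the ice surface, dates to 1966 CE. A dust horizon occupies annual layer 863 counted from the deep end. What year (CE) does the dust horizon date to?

795 CE

2045 − 863 = 1182 annual layers lie beyond the dust horizon toward the ice surface.
Excluding 11 false annual layers: 1182 − 11 = 1171.
The annual layer at the ice surface is 1966 CE, so the dust horizon dates to 1966 − 1171 = 795 CE.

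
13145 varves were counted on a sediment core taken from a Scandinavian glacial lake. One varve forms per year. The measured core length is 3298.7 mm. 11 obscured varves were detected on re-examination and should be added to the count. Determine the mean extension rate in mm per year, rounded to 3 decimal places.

0.251 mm per year

After corrections the count is 13145 + 11 = 13156 varves.
Extension rate ≈ 3298.7 / 13156 = 0.251 mm per year.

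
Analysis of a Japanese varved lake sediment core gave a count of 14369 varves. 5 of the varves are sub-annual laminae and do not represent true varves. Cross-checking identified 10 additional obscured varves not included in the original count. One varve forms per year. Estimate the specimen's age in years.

Adjusted count: 14369 − 5 + 10 = 14374 varves.
With a one-to-one varve periodicity this is 14374 years.

14374 yr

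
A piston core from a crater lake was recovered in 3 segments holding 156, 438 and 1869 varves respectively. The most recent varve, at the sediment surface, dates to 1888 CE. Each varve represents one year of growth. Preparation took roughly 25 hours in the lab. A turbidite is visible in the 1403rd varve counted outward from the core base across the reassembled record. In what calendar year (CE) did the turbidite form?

828 CE

Total varves = 156 + 438 + 1869 = 2463.
The turbidite sits at varve 1403 from the core base, so 2463 − 1403 = 1060 varves formed after it.
1888 − 1060 = 828 CE.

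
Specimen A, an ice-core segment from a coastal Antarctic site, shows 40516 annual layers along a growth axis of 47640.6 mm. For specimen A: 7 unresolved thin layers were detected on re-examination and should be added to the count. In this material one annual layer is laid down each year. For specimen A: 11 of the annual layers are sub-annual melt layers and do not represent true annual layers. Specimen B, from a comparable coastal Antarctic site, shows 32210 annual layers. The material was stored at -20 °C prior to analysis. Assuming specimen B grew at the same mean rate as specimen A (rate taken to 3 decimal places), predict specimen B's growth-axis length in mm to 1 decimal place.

Specimen A: true annual layer count = 40516 − 11 + 7 = 40512.
A: Mean rate = 47640.6 mm / 40512 years ≈ 1.176 mm/year.
B's length ≈ 1.176 × 32210 = 37879.0 mm.

37879.0 mm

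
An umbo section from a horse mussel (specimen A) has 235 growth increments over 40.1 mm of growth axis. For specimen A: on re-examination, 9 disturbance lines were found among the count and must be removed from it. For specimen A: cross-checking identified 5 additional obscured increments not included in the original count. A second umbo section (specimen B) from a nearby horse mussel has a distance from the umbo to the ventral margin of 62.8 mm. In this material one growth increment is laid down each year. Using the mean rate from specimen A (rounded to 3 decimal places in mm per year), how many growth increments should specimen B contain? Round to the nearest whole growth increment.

361 growth increments

Specimen A: true growth increment count = 235 − 9 + 5 = 231.
A: Mean rate = 40.1 mm / 231 years ≈ 0.174 mm/yr.
Specimen B: 62.8 mm / 0.174 mm per year = 360.92 years ≈ 361 growth increments.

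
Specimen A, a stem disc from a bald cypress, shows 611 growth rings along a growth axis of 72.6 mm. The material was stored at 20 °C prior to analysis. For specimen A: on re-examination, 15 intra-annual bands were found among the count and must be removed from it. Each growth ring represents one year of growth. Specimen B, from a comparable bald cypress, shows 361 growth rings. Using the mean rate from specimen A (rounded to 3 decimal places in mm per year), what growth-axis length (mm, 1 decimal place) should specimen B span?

Specimen A: after corrections the count is 611 − 15 = 596 growth rings.
A: Extension rate ≈ 72.6 / 596 = 0.122 mm/yr.
Length of B = 0.122 × 361 = 44.0 mm.

44.0 mm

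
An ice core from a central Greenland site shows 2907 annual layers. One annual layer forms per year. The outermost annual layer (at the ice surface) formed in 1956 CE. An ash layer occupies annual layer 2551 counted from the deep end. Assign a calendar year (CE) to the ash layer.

2907 − 2551 = 356 annual layers lie beyond the ash layer toward the ice surface.
Counting back 356 years from 1956 CE places the ash layer in 1956 − 356 = 1600 CE.

1600 CE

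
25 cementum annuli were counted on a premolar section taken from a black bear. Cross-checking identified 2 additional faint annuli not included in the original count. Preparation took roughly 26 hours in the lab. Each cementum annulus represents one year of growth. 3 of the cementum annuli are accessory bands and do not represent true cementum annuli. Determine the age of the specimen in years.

Correcting the raw count gives 25 − 3 + 2 = 24 true cementum annuli.
At one cementum annulus per year, that is 24 years.

24 years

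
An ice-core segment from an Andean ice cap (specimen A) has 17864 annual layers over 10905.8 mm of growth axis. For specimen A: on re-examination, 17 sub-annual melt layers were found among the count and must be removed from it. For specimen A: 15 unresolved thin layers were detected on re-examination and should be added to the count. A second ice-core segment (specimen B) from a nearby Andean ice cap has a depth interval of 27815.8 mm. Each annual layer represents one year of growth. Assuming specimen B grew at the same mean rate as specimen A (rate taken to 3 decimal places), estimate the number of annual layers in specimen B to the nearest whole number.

45525 annual layers

Specimen A: correcting the raw count gives 17864 − 17 + 15 = 17862 true annual layers.
A: Extension rate ≈ 10905.8 / 17862 = 0.611 mm per year.
Specimen B: 27815.8 mm / 0.611 mm per year = 45525.04 years ≈ 45525 annual layers.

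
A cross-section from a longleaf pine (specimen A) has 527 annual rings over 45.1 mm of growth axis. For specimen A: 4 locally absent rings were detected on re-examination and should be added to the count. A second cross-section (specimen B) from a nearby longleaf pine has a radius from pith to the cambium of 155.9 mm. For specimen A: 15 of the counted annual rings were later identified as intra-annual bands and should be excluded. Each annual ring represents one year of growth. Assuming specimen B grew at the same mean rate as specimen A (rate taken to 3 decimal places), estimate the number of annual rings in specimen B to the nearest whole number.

Specimen A: after corrections the count is 527 − 15 + 4 = 516 annual rings.
A: 45.1 mm over 516 years gives 45.1 / 516 ≈ 0.087 mm per year.
B spans 155.9 / 0.087 = 1791.95 years ≈ 1792 annual rings.

1792 annual rings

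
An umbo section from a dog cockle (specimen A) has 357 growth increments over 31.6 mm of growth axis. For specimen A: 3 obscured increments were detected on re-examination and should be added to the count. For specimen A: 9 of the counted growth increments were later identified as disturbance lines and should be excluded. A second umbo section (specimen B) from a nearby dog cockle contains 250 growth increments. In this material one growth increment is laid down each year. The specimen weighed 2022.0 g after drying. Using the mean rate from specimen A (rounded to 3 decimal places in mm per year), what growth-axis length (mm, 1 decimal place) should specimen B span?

Specimen A: after corrections the count is 357 − 9 + 3 = 351 growth increments.
A: 31.6 mm over 351 years gives 31.6 / 351 ≈ 0.090 mm/yr.
B's length ≈ 0.090 × 250 = 22.5 mm.

22.5 mm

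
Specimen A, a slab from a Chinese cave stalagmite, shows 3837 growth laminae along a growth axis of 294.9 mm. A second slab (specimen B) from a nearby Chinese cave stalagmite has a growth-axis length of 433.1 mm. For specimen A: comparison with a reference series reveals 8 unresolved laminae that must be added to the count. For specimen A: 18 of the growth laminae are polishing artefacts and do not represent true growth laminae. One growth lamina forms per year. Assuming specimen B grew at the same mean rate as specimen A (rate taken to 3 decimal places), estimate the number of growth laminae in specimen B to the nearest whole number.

5625 growth laminae

Specimen A: true growth lamina count = 3837 − 18 + 8 = 3827.
A: Mean rate = 294.9 mm / 3827 years ≈ 0.077 mm/year.
Specimen B: 433.1 mm / 0.077 mm per year = 5624.68 years ≈ 5625 growth laminae.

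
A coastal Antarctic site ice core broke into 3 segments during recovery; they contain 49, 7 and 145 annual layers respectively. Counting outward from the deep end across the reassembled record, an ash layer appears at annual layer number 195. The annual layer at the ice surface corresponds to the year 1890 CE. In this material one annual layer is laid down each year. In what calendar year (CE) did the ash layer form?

Total annual layers = 49 + 7 + 145 = 201.
201 − 195 = 6 annual layers lie beyond the ash layer toward the ice surface.
1890 − 6 = 1884 CE.

1884 CE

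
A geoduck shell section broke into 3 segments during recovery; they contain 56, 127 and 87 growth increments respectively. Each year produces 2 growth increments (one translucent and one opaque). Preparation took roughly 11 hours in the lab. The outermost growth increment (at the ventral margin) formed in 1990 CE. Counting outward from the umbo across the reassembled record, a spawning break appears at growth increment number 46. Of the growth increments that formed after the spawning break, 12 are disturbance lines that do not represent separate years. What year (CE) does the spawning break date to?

1884 CE

Total growth increments = 56 + 127 + 87 = 270.
The spawning break sits at growth increment 46 from the umbo, so 270 − 46 = 224 growth increments formed after it.
224 − 12 false = 212 true growth increments after the spawning break.
With 2 growth increments per year, 212 / 2 = 106 years.
Counting back 106 years from 1990 CE places the spawning break in 1990 − 106 = 1884 CE.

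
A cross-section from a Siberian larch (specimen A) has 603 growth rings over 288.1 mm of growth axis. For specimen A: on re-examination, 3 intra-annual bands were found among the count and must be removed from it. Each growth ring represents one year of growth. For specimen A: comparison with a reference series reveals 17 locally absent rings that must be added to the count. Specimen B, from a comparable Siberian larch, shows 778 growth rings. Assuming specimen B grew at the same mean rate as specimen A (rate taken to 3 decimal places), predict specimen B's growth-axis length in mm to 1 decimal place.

Specimen A: adjusted count: 603 − 3 + 17 = 617 growth rings.
A: 288.1 mm over 617 years gives 288.1 / 617 ≈ 0.467 mm per year.
B's length ≈ 0.467 × 778 = 363.3 mm.

363.3 mm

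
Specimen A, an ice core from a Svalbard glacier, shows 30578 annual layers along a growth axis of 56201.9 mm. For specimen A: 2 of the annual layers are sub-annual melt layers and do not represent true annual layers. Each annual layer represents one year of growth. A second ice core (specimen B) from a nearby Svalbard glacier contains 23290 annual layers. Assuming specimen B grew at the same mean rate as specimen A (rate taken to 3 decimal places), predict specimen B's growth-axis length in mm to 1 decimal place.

Specimen A: true annual layer count = 30578 − 2 = 30576.
A: Mean rate = 56201.9 mm / 30576 years ≈ 1.838 mm per year.
Length of B = 1.838 × 23290 = 42807.0 mm.

42807.0 mm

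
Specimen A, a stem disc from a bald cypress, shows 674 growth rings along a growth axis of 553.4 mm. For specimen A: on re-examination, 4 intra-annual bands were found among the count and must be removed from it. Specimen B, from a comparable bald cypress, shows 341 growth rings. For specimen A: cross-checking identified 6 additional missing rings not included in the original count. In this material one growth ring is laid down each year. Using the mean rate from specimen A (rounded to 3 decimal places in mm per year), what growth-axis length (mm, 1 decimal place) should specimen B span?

279.3 mm

Specimen A: true growth ring count = 674 − 4 + 6 = 676.
A: 553.4 mm over 676 years gives 553.4 / 676 ≈ 0.819 mm/year.
B's length ≈ 0.819 × 341 = 279.3 mm.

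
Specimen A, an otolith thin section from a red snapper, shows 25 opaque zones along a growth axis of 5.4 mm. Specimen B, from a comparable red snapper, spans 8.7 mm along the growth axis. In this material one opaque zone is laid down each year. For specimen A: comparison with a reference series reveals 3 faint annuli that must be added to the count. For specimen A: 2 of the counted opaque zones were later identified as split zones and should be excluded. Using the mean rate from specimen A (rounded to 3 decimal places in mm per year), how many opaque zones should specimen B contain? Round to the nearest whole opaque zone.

42 opaque zones

Specimen A: true opaque zone count = 25 − 2 + 3 = 26.
A: Extension rate ≈ 5.4 / 26 = 0.208 mm/yr.
For B, 8.7 / 0.208 = 41.83 years ≈ 42 opaque zones.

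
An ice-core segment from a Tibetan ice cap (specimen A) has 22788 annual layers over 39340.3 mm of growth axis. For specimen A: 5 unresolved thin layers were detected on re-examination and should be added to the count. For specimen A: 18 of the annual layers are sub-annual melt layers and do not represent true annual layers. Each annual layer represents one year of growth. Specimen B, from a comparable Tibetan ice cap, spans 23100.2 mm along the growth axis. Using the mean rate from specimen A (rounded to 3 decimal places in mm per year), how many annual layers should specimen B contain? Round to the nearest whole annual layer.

13376 annual layers

Specimen A: true annual layer count = 22788 − 18 + 5 = 22775.
A: 39340.3 mm over 22775 years gives 39340.3 / 22775 ≈ 1.727 mm/year.
B spans 23100.2 / 1.727 = 13375.91 years ≈ 13376 annual layers.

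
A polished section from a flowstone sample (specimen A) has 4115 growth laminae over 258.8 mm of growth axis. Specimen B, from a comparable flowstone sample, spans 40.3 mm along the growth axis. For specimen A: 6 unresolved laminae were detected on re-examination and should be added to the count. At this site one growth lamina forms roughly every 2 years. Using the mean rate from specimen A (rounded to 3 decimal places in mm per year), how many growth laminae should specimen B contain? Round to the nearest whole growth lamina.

Specimen A: correcting the raw count gives 4115 + 6 = 4121 true growth laminae.
Specimen A: 4121 growth laminae at 2 years each span 4121 × 2 = 8242 years.
A: Extension rate ≈ 258.8 / 8242 = 0.031 mm/yr.
Specimen B: 40.3 mm / 0.031 mm per year = 1300.00 years; at 2 years per growth lamina that is 1300.00 / 2 ≈ 650 growth laminae.

650 growth laminae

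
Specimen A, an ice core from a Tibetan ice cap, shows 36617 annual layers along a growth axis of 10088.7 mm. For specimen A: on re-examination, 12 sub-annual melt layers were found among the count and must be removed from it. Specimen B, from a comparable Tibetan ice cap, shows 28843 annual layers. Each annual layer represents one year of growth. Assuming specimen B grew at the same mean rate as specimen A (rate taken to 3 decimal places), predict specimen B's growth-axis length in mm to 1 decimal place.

Specimen A: correcting the raw count gives 36617 − 12 = 36605 true annual layers.
A: 10088.7 mm over 36605 years gives 10088.7 / 36605 ≈ 0.276 mm/year.
For B, 0.276 mm/year × 28843 years = 7960.7 mm.

7960.7 mm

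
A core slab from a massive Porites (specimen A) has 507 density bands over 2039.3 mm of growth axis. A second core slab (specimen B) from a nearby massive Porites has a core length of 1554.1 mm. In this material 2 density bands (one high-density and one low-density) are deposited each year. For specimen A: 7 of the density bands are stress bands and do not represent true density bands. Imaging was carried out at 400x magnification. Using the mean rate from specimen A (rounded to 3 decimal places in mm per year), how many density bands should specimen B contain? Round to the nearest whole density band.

Specimen A: true density band count = 507 − 7 = 500.
Specimen A: 500 density bands at 2 per year is 500 / 2 = 250 years.
A: 2039.3 mm over 250 years gives 2039.3 / 250 ≈ 8.157 mm/yr.
For B, 1554.1 / 8.157 = 190.52 years; at 2 density bands per year that is 190.52 × 2 ≈ 381 density bands.

381 density bands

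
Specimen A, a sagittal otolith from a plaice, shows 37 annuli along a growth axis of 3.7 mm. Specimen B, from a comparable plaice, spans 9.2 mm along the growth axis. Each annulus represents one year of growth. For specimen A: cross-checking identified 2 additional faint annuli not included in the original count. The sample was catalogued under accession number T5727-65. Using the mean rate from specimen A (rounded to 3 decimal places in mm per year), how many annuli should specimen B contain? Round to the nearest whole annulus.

Specimen A: after corrections the count is 37 + 2 = 39 annuli.
A: Extension rate ≈ 3.7 / 39 = 0.095 mm per year.
B spans 9.2 / 0.095 = 96.84 years ≈ 97 annuli.

97 annuli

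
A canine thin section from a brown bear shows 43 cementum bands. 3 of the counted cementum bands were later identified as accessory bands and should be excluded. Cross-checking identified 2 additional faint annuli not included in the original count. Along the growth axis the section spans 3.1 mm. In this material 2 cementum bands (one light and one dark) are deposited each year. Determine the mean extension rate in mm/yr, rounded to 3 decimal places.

Correcting the raw count gives 43 − 3 + 2 = 42 true cementum bands.
With 2 cementum bands per year, 42 / 2 = 21 years.
Mean rate = 3.1 mm / 21 years ≈ 0.148 mm/yr.

0.148 mm/yr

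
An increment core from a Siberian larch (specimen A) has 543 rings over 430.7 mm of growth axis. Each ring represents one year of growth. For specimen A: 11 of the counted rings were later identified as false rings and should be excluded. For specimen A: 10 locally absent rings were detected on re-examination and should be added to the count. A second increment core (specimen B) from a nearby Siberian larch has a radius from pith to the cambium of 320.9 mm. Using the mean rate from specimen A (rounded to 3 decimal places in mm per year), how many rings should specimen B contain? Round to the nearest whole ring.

Specimen A: correcting the raw count gives 543 − 11 + 10 = 542 true rings.
A: Mean rate = 430.7 mm / 542 years ≈ 0.795 mm per year.
B spans 320.9 / 0.795 = 403.65 years ≈ 404 rings.

404 rings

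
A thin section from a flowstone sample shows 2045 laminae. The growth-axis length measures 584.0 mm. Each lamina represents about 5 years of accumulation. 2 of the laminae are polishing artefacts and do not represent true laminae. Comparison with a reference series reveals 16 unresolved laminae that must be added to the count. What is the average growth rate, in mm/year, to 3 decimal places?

After corrections the count is 2045 − 2 + 16 = 2059 laminae.
2059 laminae at 5 years each span 2059 × 5 = 10295 years.
Mean rate = 584.0 mm / 10295 years ≈ 0.057 mm/year.

0.057 mm/year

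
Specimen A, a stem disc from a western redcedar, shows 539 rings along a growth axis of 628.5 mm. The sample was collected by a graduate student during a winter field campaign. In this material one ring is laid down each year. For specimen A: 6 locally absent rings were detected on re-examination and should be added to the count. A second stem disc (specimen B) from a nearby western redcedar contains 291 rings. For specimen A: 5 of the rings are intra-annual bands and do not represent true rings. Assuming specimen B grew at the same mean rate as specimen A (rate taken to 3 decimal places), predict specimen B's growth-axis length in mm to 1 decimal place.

338.7 mm

Specimen A: after corrections the count is 539 − 5 + 6 = 540 rings.
A: 628.5 mm over 540 years gives 628.5 / 540 ≈ 1.164 mm/yr.
Length of B = 1.164 × 291 = 338.7 mm.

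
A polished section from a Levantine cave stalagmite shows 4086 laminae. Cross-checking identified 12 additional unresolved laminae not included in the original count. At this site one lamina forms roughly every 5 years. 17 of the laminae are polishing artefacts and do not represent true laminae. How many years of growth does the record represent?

20405 years

After corrections the count is 4086 − 17 + 12 = 4081 laminae.
At 5 years per lamina, 4081 × 5 = 20405 years.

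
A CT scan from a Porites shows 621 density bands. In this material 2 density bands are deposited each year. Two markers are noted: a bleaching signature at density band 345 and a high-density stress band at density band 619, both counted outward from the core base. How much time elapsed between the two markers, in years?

Separation: 619 − 345 = 274 density bands.
Dividing by 2 density bands per year: 274 / 2 = 137 years.

137 years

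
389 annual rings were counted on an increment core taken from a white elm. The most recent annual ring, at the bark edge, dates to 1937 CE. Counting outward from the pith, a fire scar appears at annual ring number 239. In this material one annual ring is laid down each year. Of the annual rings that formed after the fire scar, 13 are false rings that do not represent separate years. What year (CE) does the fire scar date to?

1800 CE

389 − 239 = 150 annual rings lie beyond the fire scar toward the bark edge.
Removing the 13 false annual rings leaves 150 − 13 = 137 true annual rings beyond the fire scar.
The annual ring at the bark edge is 1937 CE, so the fire scar dates to 1937 − 137 = 1800 CE.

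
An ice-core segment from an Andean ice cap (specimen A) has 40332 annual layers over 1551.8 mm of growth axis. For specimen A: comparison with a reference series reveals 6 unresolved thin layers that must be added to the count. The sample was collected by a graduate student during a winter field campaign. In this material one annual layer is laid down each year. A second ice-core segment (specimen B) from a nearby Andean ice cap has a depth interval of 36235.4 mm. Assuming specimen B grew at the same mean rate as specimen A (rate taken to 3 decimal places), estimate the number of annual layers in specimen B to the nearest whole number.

953563 annual layers

Specimen A: true annual layer count = 40332 + 6 = 40338.
A: Mean rate = 1551.8 mm / 40338 years ≈ 0.038 mm/year.
B spans 36235.4 / 0.038 = 953563.16 years ≈ 953563 annual layers.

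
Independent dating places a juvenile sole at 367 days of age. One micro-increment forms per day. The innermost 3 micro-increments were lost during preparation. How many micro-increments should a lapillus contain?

364 micro-increments

At one micro-increment per day, 367 days correspond to 367 micro-increments.
Subtracting the 3 micro-increments not captured gives 367 − 3 = 364 micro-increments in the record.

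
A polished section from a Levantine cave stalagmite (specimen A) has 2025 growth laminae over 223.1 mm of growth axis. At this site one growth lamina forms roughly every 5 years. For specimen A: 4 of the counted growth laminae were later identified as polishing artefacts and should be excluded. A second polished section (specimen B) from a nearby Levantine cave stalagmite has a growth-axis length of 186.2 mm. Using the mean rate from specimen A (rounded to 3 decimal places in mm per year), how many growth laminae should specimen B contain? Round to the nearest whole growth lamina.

Specimen A: after corrections the count is 2025 − 4 = 2021 growth laminae.
Specimen A: multiplying by 5 years per growth lamina: 2021 × 5 = 10105 years.
A: Mean rate = 223.1 mm / 10105 years ≈ 0.022 mm/yr.
Specimen B: 186.2 mm / 0.022 mm per year = 8463.64 years; at 5 years per growth lamina that is 8463.64 / 5 ≈ 1693 growth laminae.

1693 growth laminae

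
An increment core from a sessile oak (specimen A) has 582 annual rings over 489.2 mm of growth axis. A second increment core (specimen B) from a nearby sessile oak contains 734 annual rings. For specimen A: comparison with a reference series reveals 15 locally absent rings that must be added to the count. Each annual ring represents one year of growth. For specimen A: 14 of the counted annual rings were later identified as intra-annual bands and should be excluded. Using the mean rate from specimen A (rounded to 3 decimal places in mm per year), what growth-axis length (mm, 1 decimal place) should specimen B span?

615.8 mm

Specimen A: correcting the raw count gives 582 − 14 + 15 = 583 true annual rings.
A: 489.2 mm over 583 years gives 489.2 / 583 ≈ 0.839 mm per year.
B's length ≈ 0.839 × 734 = 615.8 mm.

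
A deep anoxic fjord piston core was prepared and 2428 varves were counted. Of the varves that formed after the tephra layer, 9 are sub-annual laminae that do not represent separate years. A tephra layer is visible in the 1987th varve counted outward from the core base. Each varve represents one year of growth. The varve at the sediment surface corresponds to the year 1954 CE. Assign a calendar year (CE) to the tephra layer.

Between varve 1987 and the sediment surface there are 2428 − 1987 = 441 varves.
Excluding 9 false varves: 441 − 9 = 432.
1954 − 432 = 1522 CE.

1522 CE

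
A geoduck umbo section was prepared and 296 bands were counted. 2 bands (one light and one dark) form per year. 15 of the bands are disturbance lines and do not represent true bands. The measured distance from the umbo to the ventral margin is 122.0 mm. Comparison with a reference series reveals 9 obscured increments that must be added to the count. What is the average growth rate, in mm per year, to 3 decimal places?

0.841 mm per year

True band count = 296 − 15 + 9 = 290.
With 2 bands per year, 290 / 2 = 145 years.
122.0 mm over 145 years gives 122.0 / 145 ≈ 0.841 mm per year.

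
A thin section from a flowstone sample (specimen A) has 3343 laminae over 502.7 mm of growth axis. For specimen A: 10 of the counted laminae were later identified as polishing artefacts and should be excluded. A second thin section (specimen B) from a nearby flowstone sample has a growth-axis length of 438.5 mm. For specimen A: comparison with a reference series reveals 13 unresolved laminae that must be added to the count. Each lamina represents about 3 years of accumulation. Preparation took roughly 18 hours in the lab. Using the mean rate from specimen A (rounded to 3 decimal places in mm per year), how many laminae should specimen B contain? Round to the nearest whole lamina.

Specimen A: adjusted count: 3343 − 10 + 13 = 3346 laminae.
Specimen A: multiplying by 3 years per lamina: 3346 × 3 = 10038 years.
A: 502.7 mm over 10038 years gives 502.7 / 10038 ≈ 0.050 mm/yr.
For B, 438.5 / 0.050 = 8770.00 years; at 3 years per lamina that is 8770.00 / 3 ≈ 2923 laminae.

2923 laminae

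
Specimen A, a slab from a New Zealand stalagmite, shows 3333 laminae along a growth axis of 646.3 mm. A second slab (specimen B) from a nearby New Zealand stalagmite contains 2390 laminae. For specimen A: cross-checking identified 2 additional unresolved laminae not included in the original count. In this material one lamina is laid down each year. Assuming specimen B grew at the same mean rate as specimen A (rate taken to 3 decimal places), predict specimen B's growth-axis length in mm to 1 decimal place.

Specimen A: adjusted count: 3333 + 2 = 3335 laminae.
A: Mean rate = 646.3 mm / 3335 years ≈ 0.194 mm per year.
Length of B = 0.194 × 2390 = 463.7 mm.

463.7 mm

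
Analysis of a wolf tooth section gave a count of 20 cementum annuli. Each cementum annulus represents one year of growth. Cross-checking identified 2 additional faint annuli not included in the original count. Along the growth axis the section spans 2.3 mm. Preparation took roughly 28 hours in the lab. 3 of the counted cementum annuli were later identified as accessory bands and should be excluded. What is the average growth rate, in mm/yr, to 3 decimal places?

After corrections the count is 20 − 3 + 2 = 19 cementum annuli.
Mean rate = 2.3 mm / 19 years ≈ 0.121 mm/yr.

0.121 mm/yr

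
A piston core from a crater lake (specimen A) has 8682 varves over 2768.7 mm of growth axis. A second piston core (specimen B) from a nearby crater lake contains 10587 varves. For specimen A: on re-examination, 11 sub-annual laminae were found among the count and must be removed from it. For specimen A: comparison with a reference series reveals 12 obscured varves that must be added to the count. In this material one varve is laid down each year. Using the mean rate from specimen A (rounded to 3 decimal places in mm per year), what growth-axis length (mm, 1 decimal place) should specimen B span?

Specimen A: adjusted count: 8682 − 11 + 12 = 8683 varves.
A: Extension rate ≈ 2768.7 / 8683 = 0.319 mm/yr.
Length of B = 0.319 × 10587 = 3377.3 mm.

3377.3 mm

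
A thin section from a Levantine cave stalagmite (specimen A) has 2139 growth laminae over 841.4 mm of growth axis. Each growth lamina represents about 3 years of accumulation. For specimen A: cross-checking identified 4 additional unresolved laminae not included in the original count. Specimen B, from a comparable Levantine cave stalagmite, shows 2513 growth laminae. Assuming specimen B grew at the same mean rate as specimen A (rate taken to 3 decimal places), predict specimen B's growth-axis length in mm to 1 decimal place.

987.6 mm

Specimen A: adjusted count: 2139 + 4 = 2143 growth laminae.
Specimen A: 2143 growth laminae at 3 years each span 2143 × 3 = 6429 years.
A: Extension rate ≈ 841.4 / 6429 = 0.131 mm/yr.
Specimen B: multiplying by 3 years per growth lamina: 2513 × 3 = 7539 years. Length of B = 0.131 × 7539 = 987.6 mm.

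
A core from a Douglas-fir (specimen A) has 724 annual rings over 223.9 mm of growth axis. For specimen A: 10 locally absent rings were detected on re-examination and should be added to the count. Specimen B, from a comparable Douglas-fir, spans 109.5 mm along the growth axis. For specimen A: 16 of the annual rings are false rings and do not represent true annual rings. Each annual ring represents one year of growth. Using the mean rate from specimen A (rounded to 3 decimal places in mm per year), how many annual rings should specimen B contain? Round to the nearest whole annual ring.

351 annual rings

Specimen A: true annual ring count = 724 − 16 + 10 = 718.
A: Extension rate ≈ 223.9 / 718 = 0.312 mm/yr.
B spans 109.5 / 0.312 = 350.96 years ≈ 351 annual rings.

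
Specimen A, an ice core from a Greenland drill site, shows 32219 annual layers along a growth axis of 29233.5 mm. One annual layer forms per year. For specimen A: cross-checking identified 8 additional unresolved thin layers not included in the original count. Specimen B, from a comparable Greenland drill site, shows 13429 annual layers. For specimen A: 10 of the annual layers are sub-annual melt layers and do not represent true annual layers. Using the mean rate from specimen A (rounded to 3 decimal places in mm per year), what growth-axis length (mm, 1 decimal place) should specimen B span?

12180.1 mm

Specimen A: adjusted count: 32219 − 10 + 8 = 32217 annual layers.
A: Extension rate ≈ 29233.5 / 32217 = 0.907 mm per year.
Length of B = 0.907 × 13429 = 12180.1 mm.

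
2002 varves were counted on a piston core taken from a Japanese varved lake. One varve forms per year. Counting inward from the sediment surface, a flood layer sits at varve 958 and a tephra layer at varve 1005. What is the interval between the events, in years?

47 years

Separation: 1005 − 958 = 47 varves.
At one varve per year, 47 years elapsed between them.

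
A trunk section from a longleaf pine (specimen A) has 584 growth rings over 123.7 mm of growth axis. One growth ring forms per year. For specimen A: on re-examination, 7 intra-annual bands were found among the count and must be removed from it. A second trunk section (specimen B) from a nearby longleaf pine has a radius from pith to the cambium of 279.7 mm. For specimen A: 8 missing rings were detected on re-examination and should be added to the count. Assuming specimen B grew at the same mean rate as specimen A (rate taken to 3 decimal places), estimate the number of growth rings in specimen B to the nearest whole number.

Specimen A: true growth ring count = 584 − 7 + 8 = 585.
A: Extension rate ≈ 123.7 / 585 = 0.211 mm/year.
Specimen B: 279.7 mm / 0.211 mm per year = 1325.59 years ≈ 1326 growth rings.

1326 growth rings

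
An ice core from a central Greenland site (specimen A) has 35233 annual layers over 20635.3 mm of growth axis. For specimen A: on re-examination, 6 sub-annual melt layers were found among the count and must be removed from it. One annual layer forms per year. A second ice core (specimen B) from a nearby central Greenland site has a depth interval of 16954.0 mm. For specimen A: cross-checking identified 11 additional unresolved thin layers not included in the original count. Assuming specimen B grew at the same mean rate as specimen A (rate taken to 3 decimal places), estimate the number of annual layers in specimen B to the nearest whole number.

28932 annual layers

Specimen A: correcting the raw count gives 35233 − 6 + 11 = 35238 true annual layers.
A: Extension rate ≈ 20635.3 / 35238 = 0.586 mm/year.
B spans 16954.0 / 0.586 = 28931.74 years ≈ 28932 annual layers.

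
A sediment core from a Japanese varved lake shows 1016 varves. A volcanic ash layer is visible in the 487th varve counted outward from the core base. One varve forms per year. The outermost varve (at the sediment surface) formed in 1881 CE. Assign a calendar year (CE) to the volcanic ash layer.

1352 CE

Between varve 487 and the sediment surface there are 1016 − 487 = 529 varves.
1881 − 529 = 1352 CE.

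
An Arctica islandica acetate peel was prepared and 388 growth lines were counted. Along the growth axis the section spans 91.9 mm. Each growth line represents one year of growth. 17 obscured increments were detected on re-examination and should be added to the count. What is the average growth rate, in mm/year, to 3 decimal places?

After corrections the count is 388 + 17 = 405 growth lines.
Extension rate ≈ 91.9 / 405 = 0.227 mm/year.

0.227 mm/year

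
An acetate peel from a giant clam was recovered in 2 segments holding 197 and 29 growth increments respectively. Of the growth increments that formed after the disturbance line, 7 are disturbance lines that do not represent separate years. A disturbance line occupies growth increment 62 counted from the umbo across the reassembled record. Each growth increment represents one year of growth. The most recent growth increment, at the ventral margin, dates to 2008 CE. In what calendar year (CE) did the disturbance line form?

1851 CE

Total growth increments = 197 + 29 = 226.
226 − 62 = 164 growth increments lie beyond the disturbance line toward the ventral margin.
164 − 7 false = 157 true growth increments after the disturbance line.
Counting back 157 years from 2008 CE places the disturbance line in 2008 − 157 = 1851 CE.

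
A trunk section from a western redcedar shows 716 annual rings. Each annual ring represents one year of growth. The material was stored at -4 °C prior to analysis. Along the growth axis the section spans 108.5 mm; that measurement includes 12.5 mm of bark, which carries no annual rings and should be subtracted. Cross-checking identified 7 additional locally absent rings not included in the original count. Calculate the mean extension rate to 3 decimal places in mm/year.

True annual ring count = 716 + 7 = 723.
Removing the 12.5 mm offcut leaves 108.5 − 12.5 = 96.0 mm.
96.0 mm over 723 years gives 96.0 / 723 ≈ 0.133 mm/year.

0.133 mm/year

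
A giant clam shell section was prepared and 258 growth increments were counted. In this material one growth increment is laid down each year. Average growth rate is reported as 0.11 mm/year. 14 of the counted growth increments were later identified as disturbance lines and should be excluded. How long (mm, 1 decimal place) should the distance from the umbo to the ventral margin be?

After corrections the count is 258 − 14 = 244 growth increments.
244 years at 0.11 mm/year gives 0.11 × 244 = 26.8 mm.

26.8 mm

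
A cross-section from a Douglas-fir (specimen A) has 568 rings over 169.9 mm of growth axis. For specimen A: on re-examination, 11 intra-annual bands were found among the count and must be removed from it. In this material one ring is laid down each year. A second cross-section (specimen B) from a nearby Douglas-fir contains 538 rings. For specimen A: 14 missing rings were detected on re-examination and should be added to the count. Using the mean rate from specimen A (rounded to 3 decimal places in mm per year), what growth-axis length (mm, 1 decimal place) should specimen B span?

160.3 mm

Specimen A: after corrections the count is 568 − 11 + 14 = 571 rings.
A: 169.9 mm over 571 years gives 169.9 / 571 ≈ 0.298 mm/year.
For B, 0.298 mm/year × 538 years = 160.3 mm.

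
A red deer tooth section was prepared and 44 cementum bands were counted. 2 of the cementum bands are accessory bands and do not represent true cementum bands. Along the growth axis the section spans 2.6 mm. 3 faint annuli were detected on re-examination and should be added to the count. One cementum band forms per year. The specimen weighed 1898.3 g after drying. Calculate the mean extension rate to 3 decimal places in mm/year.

True cementum band count = 44 − 2 + 3 = 45.
2.6 mm over 45 years gives 2.6 / 45 ≈ 0.058 mm/year.

0.058 mm/year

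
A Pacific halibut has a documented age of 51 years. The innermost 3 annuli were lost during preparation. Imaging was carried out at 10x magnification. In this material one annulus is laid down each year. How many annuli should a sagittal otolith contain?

At one annulus per year, 51 years correspond to 51 annuli.
Less the 3 uncaptured annuli: 51 − 3 = 48.

48 annuli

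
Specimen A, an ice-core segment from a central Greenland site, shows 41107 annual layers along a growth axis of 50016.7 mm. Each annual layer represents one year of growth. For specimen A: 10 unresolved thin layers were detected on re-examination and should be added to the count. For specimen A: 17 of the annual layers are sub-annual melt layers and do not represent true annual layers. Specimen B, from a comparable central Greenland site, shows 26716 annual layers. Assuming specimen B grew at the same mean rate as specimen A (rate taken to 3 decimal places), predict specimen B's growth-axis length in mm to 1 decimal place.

32513.4 mm

Specimen A: correcting the raw count gives 41107 − 17 + 10 = 41100 true annual layers.
A: 50016.7 mm over 41100 years gives 50016.7 / 41100 ≈ 1.217 mm/yr.
Length of B = 1.217 × 26716 = 32513.4 mm.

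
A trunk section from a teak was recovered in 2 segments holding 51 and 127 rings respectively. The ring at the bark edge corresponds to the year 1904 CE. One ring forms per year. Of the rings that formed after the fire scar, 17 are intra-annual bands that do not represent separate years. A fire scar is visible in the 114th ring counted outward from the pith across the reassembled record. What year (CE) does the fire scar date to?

Total rings = 51 + 127 = 178.
Between ring 114 and the bark edge there are 178 − 114 = 64 rings.
Excluding 17 false rings: 64 − 17 = 47.
The ring at the bark edge is 1904 CE, so the fire scar dates to 1904 − 47 = 1857 CE.

1857 CE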